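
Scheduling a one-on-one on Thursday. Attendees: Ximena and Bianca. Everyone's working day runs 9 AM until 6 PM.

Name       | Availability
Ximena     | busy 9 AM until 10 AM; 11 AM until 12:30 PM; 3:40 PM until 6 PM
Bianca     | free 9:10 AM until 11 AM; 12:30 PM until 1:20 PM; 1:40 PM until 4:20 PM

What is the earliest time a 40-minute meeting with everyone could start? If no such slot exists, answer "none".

Ximena free: 10:00-11:00, 12:30-15:40 (invert busy blocks within the working day).
Bianca free: 09:10-11:00, 12:30-13:20, 13:40-16:20.
Ximena ∩ Bianca: 10:00-11:00, 12:30-13:20, 13:40-15:40.
The first common window of at least 40 minutes is 10:00-11:00, so the earliest start is 10:00.

10:00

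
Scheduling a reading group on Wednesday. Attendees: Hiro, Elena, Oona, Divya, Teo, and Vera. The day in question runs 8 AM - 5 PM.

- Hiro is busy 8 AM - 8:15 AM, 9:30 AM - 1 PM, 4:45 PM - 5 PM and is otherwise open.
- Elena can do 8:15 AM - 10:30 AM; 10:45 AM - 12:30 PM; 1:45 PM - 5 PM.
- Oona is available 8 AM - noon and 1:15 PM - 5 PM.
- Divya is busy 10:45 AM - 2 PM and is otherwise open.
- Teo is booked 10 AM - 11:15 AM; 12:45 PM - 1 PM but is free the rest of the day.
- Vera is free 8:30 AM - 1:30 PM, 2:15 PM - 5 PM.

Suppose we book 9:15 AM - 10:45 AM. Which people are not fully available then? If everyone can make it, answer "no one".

Hiro free: 08:15-09:30, 13:00-16:45 (invert busy blocks within the working day).
Elena free: 08:15-10:30, 10:45-12:30, 13:45-17:00.
Oona free: 08:00-12:00, 13:15-17:00.
Divya free: 08:00-10:45, 14:00-17:00 (invert busy blocks within the working day).
Teo free: 08:00-10:00, 11:15-12:45, 13:00-17:00 (invert busy blocks within the working day).
Vera free: 08:30-13:30, 14:15-17:00.
Hiro: not fully free for 09:15-10:45. Elena: not fully free for 09:15-10:45. Oona: free for 09:15-10:45. Divya: free for 09:15-10:45. Teo: not fully free for 09:15-10:45. Vera: free for 09:15-10:45.

Elena, Hiro, Teo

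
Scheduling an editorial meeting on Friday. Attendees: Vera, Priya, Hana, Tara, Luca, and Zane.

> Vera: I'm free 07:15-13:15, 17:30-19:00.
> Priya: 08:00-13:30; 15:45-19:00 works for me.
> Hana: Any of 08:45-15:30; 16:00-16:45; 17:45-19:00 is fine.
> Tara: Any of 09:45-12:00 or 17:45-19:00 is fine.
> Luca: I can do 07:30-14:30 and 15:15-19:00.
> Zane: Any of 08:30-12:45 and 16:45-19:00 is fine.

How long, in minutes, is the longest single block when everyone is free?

135

Vera ∩ Priya: 08:00-13:15, 17:30-19:00.
Vera ∩ Priya ∩ Hana: 08:45-13:15, 17:45-19:00.
Vera ∩ Priya ∩ Hana ∩ Tara: 09:45-12:00, 17:45-19:00.
Vera ∩ Priya ∩ Hana ∩ Tara ∩ Luca: 09:45-12:00, 17:45-19:00.
Vera ∩ Priya ∩ Hana ∩ Tara ∩ Luca ∩ Zane: 09:45-12:00, 17:45-19:00.
The longest is 09:45-12:00 at 135 minutes.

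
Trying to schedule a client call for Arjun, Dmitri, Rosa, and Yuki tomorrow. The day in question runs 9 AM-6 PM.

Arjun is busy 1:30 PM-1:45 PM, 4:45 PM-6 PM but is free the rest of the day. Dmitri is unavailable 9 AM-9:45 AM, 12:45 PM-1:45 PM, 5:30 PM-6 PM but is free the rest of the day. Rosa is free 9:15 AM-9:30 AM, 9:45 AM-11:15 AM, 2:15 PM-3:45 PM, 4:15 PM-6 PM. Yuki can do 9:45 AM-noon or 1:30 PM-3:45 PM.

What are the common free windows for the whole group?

Arjun free: 09:00-13:30, 13:45-16:45 (invert busy blocks within the working day).
Dmitri free: 09:45-12:45, 13:45-17:30 (invert busy blocks within the working day).
Rosa free: 09:15-09:30, 09:45-11:15, 14:15-15:45, 16:15-18:00.
Yuki free: 09:45-12:00, 13:30-15:45.
Arjun ∩ Dmitri: 09:45-12:45, 13:45-16:45.
Arjun ∩ Dmitri ∩ Rosa: 09:45-11:15, 14:15-15:45, 16:15-16:45.
Arjun ∩ Dmitri ∩ Rosa ∩ Yuki: 09:45-11:15, 14:15-15:45.

09:45-11:15, 14:15-15:45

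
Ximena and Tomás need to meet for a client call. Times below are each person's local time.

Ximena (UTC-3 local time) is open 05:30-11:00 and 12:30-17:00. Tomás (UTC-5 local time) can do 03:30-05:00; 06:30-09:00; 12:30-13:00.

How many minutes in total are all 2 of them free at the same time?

270

Ximena in UTC: 08:30-14:00, 15:30-20:00 (add 3h to convert from UTC-3).
Tomás in UTC: 08:30-10:00, 11:30-14:00, 17:30-18:00 (add 5h to convert from UTC-5).
Ximena ∩ Tomás: 08:30-10:00, 11:30-14:00, 17:30-18:00.
Summing the common windows: 90 + 150 + 30 = 270 minutes.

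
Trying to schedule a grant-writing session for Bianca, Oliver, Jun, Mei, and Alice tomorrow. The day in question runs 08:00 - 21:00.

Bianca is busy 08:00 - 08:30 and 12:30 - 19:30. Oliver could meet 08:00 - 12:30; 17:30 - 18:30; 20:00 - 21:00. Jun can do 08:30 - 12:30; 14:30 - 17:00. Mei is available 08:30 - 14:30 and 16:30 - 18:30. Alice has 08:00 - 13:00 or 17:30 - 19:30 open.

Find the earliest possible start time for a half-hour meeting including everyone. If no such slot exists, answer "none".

Bianca free: 08:30-12:30, 19:30-21:00 (invert busy blocks within the working day).
Oliver free: 08:00-12:30, 17:30-18:30, 20:00-21:00.
Jun free: 08:30-12:30, 14:30-17:00.
Mei free: 08:30-14:30, 16:30-18:30.
Alice free: 08:00-13:00, 17:30-19:30.
Bianca ∩ Oliver: 08:30-12:30, 20:00-21:00.
Bianca ∩ Oliver ∩ Jun: 08:30-12:30.
Bianca ∩ Oliver ∩ Jun ∩ Mei: 08:30-12:30.
Bianca ∩ Oliver ∩ Jun ∩ Mei ∩ Alice: 08:30-12:30.
Those are the intersection windows.
The first common window of at least 30 minutes is 08:30-12:30, so the earliest start is 08:30.

08:30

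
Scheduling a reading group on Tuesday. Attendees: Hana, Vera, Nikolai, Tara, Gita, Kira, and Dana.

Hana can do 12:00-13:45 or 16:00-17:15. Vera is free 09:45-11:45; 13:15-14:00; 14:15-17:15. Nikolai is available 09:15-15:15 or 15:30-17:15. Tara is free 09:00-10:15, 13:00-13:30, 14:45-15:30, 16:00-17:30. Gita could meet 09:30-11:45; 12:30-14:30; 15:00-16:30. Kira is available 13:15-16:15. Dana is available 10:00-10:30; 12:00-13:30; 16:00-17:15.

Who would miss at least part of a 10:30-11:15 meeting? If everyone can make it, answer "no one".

Hana: not fully free for 10:30-11:15. Vera: free for 10:30-11:15. Nikolai: free for 10:30-11:15. Tara: not fully free for 10:30-11:15. Gita: free for 10:30-11:15. Kira: not fully free for 10:30-11:15. Dana: not fully free for 10:30-11:15.

Dana, Hana, Kira, Tara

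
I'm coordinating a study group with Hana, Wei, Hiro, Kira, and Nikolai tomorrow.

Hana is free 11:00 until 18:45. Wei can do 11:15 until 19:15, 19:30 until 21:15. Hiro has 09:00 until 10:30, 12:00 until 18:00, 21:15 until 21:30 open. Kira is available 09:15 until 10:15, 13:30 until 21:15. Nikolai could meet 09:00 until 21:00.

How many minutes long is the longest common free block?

Hana ∩ Wei: 11:15-18:45.
Hana ∩ Wei ∩ Hiro: 12:00-18:00.
Hana ∩ Wei ∩ Hiro ∩ Kira: 13:30-18:00.
Hana ∩ Wei ∩ Hiro ∩ Kira ∩ Nikolai: 13:30-18:00.
The longest is 13:30-18:00 at 270 minutes.

270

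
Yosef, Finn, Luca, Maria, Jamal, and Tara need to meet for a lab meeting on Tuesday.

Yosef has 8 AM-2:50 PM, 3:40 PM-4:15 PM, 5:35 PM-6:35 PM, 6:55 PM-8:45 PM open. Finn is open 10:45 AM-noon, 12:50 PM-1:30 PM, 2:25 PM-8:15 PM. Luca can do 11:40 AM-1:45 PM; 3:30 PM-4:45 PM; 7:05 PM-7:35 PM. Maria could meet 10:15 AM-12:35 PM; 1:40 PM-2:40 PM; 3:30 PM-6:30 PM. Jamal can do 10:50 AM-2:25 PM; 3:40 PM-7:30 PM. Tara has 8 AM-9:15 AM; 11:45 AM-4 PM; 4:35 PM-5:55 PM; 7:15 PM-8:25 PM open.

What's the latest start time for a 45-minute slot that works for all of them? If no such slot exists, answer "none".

none

Yosef ∩ Finn: 10:45-12:00, 12:50-13:30, 14:25-14:50, 15:40-16:15, 17:35-18:35, 18:55-20:15.
Yosef ∩ Finn ∩ Luca: 11:40-12:00, 12:50-13:30, 15:40-16:15, 19:05-19:35.
Yosef ∩ Finn ∩ Luca ∩ Maria: 11:40-12:00, 15:40-16:15.
Yosef ∩ Finn ∩ Luca ∩ Maria ∩ Jamal: 11:40-12:00, 15:40-16:15.
Yosef ∩ Finn ∩ Luca ∩ Maria ∩ Jamal ∩ Tara: 11:45-12:00, 15:40-16:00.
Those are the intersection windows.
No common window is at least 45 minutes long.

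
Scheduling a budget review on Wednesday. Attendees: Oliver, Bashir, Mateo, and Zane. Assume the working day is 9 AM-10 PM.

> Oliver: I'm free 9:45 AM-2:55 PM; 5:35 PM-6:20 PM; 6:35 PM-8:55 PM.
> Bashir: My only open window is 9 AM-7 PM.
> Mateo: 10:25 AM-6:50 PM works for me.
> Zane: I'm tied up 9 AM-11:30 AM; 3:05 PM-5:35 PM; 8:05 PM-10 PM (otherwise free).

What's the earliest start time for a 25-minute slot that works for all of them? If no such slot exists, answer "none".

11:30

Oliver free: 09:45-14:55, 17:35-18:20, 18:35-20:55.
Bashir free: 09:00-19:00.
Mateo free: 10:25-18:50.
Zane free: 11:30-15:05, 17:35-20:05 (invert busy blocks within the working day).
Oliver ∩ Bashir: 09:45-14:55, 17:35-18:20, 18:35-19:00.
Oliver ∩ Bashir ∩ Mateo: 10:25-14:55, 17:35-18:20, 18:35-18:50.
Oliver ∩ Bashir ∩ Mateo ∩ Zane: 11:30-14:55, 17:35-18:20, 18:35-18:50.
The first common window of at least 25 minutes is 11:30-14:55, so the earliest start is 11:30.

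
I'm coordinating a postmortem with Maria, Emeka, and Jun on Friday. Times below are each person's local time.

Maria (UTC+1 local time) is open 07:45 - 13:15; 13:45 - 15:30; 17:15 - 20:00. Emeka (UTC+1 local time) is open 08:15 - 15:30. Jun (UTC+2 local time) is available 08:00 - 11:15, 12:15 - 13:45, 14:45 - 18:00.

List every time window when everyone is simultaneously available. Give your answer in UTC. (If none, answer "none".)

Maria in UTC: 06:45-12:15, 12:45-14:30, 16:15-19:00 (subtract 1h to convert from UTC+1).
Emeka in UTC: 07:15-14:30 (subtract 1h to convert from UTC+1).
Jun in UTC: 06:00-09:15, 10:15-11:45, 12:45-16:00 (subtract 2h to convert from UTC+2).
Maria ∩ Emeka: 07:15-12:15, 12:45-14:30.
Maria ∩ Emeka ∩ Jun: 07:15-09:15, 10:15-11:45, 12:45-14:30.

07:15-09:15, 10:15-11:45, 12:45-14:30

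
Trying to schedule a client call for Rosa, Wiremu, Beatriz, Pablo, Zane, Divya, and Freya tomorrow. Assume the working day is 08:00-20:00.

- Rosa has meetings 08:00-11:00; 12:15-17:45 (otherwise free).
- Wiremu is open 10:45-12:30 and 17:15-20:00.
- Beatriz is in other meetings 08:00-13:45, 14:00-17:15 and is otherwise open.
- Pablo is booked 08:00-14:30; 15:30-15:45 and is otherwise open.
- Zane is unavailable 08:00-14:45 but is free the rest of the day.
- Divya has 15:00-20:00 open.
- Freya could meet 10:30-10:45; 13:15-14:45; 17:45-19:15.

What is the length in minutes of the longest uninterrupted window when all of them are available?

Rosa free: 11:00-12:15, 17:45-20:00 (invert busy blocks within the working day).
Wiremu free: 10:45-12:30, 17:15-20:00.
Beatriz free: 13:45-14:00, 17:15-20:00 (invert busy blocks within the working day).
Pablo free: 14:30-15:30, 15:45-20:00 (invert busy blocks within the working day).
Zane free: 14:45-20:00 (invert busy blocks within the working day).
Divya free: 15:00-20:00.
Freya free: 10:30-10:45, 13:15-14:45, 17:45-19:15.
Rosa ∩ Wiremu: 11:00-12:15, 17:45-20:00.
Rosa ∩ Wiremu ∩ Beatriz: 17:45-20:00.
Rosa ∩ Wiremu ∩ Beatriz ∩ Pablo: 17:45-20:00.
Rosa ∩ Wiremu ∩ Beatriz ∩ Pablo ∩ Zane: 17:45-20:00.
Rosa ∩ Wiremu ∩ Beatriz ∩ Pablo ∩ Zane ∩ Divya: 17:45-20:00.
Rosa ∩ Wiremu ∩ Beatriz ∩ Pablo ∩ Zane ∩ Divya ∩ Freya: 17:45-19:15.
Those are the intersection windows.
The longest is 17:45-19:15 at 90 minutes.

90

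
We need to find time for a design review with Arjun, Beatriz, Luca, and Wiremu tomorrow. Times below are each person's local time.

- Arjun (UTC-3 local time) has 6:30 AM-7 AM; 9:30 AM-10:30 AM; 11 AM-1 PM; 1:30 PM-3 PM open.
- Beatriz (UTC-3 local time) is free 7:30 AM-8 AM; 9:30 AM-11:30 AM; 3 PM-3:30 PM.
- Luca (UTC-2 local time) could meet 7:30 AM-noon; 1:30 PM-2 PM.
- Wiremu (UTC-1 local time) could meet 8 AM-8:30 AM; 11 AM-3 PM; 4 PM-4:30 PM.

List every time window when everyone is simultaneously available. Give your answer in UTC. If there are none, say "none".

12:30-13:30

Arjun in UTC: 09:30-10:00, 12:30-13:30, 14:00-16:00, 16:30-18:00 (add 3h to convert from UTC-3).
Beatriz in UTC: 10:30-11:00, 12:30-14:30, 18:00-18:30 (add 3h to convert from UTC-3).
Luca in UTC: 09:30-14:00, 15:30-16:00 (add 2h to convert from UTC-2).
Wiremu in UTC: 09:00-09:30, 12:00-16:00, 17:00-17:30 (add 1h to convert from UTC-1).
Arjun ∩ Beatriz: 12:30-13:30, 14:00-14:30.
Arjun ∩ Beatriz ∩ Luca: 12:30-13:30.
Arjun ∩ Beatriz ∩ Luca ∩ Wiremu: 12:30-13:30.
So the common availability across everyone is 12:30-13:30.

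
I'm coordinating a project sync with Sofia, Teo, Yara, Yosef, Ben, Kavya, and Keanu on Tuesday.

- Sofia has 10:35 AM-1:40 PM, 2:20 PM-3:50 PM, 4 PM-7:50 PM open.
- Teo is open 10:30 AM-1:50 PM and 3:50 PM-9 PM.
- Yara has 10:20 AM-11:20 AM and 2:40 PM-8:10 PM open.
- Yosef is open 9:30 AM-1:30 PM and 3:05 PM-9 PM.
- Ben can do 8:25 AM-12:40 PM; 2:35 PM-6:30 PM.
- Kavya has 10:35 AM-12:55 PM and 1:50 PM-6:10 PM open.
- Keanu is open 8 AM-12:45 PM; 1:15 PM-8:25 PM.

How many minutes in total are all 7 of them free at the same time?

175

Sofia ∩ Teo: 10:35-13:40, 16:00-19:50.
Sofia ∩ Teo ∩ Yara: 10:35-11:20, 16:00-19:50.
Sofia ∩ Teo ∩ Yara ∩ Yosef: 10:35-11:20, 16:00-19:50.
Sofia ∩ Teo ∩ Yara ∩ Yosef ∩ Ben: 10:35-11:20, 16:00-18:30.
Sofia ∩ Teo ∩ Yara ∩ Yosef ∩ Ben ∩ Kavya: 10:35-11:20, 16:00-18:10.
Sofia ∩ Teo ∩ Yara ∩ Yosef ∩ Ben ∩ Kavya ∩ Keanu: 10:35-11:20, 16:00-18:10.
Those are the intersection windows.
Summing the common windows: 45 + 130 = 175 minutes.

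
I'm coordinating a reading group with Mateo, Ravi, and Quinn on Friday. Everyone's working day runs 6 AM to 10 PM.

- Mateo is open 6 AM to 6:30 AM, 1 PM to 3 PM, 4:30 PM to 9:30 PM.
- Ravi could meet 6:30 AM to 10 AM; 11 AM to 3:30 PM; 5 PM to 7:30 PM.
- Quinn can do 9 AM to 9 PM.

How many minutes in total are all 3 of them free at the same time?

Mateo ∩ Ravi: 13:00-15:00, 17:00-19:30.
Mateo ∩ Ravi ∩ Quinn: 13:00-15:00, 17:00-19:30.
Summing the common windows: 120 + 150 = 270 minutes.

270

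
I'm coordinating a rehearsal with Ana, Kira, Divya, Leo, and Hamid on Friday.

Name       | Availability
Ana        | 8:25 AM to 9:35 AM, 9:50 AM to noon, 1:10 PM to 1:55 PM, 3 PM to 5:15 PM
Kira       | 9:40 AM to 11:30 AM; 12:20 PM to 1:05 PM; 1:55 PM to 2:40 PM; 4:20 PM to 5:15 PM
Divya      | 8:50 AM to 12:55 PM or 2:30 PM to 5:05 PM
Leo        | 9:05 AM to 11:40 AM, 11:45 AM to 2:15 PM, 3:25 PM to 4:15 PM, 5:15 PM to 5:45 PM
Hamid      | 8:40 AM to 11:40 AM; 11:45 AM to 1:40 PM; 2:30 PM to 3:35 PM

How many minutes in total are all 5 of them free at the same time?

100

Ana ∩ Kira: 09:50-11:30, 16:20-17:15.
Ana ∩ Kira ∩ Divya: 09:50-11:30, 16:20-17:05.
Ana ∩ Kira ∩ Divya ∩ Leo: 09:50-11:30.
Ana ∩ Kira ∩ Divya ∩ Leo ∩ Hamid: 09:50-11:30.
So the common availability across everyone is 09:50-11:30.
That's a single block of 100 minutes.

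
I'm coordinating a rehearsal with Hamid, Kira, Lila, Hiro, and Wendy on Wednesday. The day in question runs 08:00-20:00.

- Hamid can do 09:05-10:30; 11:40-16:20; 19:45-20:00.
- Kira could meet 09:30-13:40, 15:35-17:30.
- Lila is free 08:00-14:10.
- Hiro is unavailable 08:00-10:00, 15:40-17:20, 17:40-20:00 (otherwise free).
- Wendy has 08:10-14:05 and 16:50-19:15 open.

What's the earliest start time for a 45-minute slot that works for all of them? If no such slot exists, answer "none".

Hamid free: 09:05-10:30, 11:40-16:20, 19:45-20:00.
Kira free: 09:30-13:40, 15:35-17:30.
Lila free: 08:00-14:10.
Hiro free: 10:00-15:40, 17:20-17:40 (invert busy blocks within the working day).
Wendy free: 08:10-14:05, 16:50-19:15.
Hamid ∩ Kira: 09:30-10:30, 11:40-13:40, 15:35-16:20.
Hamid ∩ Kira ∩ Lila: 09:30-10:30, 11:40-13:40.
Hamid ∩ Kira ∩ Lila ∩ Hiro: 10:00-10:30, 11:40-13:40.
Hamid ∩ Kira ∩ Lila ∩ Hiro ∩ Wendy: 10:00-10:30, 11:40-13:40.
The first common window of at least 45 minutes is 11:40-13:40, so the earliest start is 11:40.

11:40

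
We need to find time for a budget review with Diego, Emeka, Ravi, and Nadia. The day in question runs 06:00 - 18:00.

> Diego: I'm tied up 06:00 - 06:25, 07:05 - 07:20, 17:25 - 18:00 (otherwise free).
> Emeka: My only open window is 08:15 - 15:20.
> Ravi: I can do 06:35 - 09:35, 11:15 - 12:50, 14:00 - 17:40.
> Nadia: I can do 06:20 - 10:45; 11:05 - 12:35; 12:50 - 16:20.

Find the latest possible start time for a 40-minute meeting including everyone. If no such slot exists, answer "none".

14:40

Diego free: 06:25-07:05, 07:20-17:25 (invert busy blocks within the working day).
Emeka free: 08:15-15:20.
Ravi free: 06:35-09:35, 11:15-12:50, 14:00-17:40.
Nadia free: 06:20-10:45, 11:05-12:35, 12:50-16:20.
Diego ∩ Emeka: 08:15-15:20.
Diego ∩ Emeka ∩ Ravi: 08:15-09:35, 11:15-12:50, 14:00-15:20.
Diego ∩ Emeka ∩ Ravi ∩ Nadia: 08:15-09:35, 11:15-12:35, 14:00-15:20.
The last common window of at least 40 minutes is 14:00-15:20; a 40-minute meeting can start as late as 14:40 and still end by 15:20.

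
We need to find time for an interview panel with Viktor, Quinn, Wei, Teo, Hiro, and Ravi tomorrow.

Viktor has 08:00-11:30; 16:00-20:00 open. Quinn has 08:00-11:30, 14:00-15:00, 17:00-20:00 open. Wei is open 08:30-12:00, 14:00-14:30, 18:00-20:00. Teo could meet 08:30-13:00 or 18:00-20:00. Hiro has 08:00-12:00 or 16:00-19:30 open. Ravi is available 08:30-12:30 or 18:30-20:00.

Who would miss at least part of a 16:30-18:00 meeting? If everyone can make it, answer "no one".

Viktor: free for 16:30-18:00. Quinn: not fully free for 16:30-18:00. Wei: not fully free for 16:30-18:00. Teo: not fully free for 16:30-18:00. Hiro: free for 16:30-18:00. Ravi: not fully free for 16:30-18:00.

Quinn, Ravi, Teo, Wei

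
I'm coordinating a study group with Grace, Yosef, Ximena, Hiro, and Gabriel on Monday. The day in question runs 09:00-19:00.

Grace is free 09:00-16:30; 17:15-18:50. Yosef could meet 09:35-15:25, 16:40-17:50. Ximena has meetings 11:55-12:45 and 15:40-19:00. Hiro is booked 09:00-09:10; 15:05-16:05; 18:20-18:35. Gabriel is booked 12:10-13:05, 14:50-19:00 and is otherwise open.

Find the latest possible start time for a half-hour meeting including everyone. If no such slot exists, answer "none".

14:20

Grace free: 09:00-16:30, 17:15-18:50.
Yosef free: 09:35-15:25, 16:40-17:50.
Ximena free: 09:00-11:55, 12:45-15:40 (invert busy blocks within the working day).
Hiro free: 09:10-15:05, 16:05-18:20, 18:35-19:00 (invert busy blocks within the working day).
Gabriel free: 09:00-12:10, 13:05-14:50 (invert busy blocks within the working day).
Grace ∩ Yosef: 09:35-15:25, 17:15-17:50.
Grace ∩ Yosef ∩ Ximena: 09:35-11:55, 12:45-15:25.
Grace ∩ Yosef ∩ Ximena ∩ Hiro: 09:35-11:55, 12:45-15:05.
Grace ∩ Yosef ∩ Ximena ∩ Hiro ∩ Gabriel: 09:35-11:55, 13:05-14:50.
The last common window of at least 30 minutes is 13:05-14:50; a 30-minute meeting can start as late as 14:20 and still end by 14:50.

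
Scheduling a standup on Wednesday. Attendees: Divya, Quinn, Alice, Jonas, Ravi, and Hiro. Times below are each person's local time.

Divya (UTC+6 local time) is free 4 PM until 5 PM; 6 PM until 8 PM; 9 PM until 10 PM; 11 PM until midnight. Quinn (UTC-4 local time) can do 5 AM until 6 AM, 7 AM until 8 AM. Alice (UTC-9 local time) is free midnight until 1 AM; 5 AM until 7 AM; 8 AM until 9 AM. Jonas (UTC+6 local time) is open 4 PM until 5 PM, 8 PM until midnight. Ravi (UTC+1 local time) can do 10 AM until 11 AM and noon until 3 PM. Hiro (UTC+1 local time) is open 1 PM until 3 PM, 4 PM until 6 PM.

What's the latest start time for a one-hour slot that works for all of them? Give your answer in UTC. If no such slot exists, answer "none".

Divya in UTC: 10:00-11:00, 12:00-14:00, 15:00-16:00, 17:00-18:00 (subtract 6h to convert from UTC+6).
Quinn in UTC: 09:00-10:00, 11:00-12:00 (add 4h to convert from UTC-4).
Alice in UTC: 09:00-10:00, 14:00-16:00, 17:00-18:00 (add 9h to convert from UTC-9).
Jonas in UTC: 10:00-11:00, 14:00-18:00 (subtract 6h to convert from UTC+6).
Ravi in UTC: 09:00-10:00, 11:00-14:00 (subtract 1h to convert from UTC+1).
Hiro in UTC: 12:00-14:00, 15:00-17:00 (subtract 1h to convert from UTC+1).
Divya ∩ Quinn: ∅.
Divya ∩ Quinn ∩ Alice: ∅.
Divya ∩ Quinn ∩ Alice ∩ Jonas: ∅.
Divya ∩ Quinn ∩ Alice ∩ Jonas ∩ Ravi: ∅.
Divya ∩ Quinn ∩ Alice ∩ Jonas ∩ Ravi ∩ Hiro: ∅.
There is no time when everyone is free.
No common window is at least 60 minutes long.

none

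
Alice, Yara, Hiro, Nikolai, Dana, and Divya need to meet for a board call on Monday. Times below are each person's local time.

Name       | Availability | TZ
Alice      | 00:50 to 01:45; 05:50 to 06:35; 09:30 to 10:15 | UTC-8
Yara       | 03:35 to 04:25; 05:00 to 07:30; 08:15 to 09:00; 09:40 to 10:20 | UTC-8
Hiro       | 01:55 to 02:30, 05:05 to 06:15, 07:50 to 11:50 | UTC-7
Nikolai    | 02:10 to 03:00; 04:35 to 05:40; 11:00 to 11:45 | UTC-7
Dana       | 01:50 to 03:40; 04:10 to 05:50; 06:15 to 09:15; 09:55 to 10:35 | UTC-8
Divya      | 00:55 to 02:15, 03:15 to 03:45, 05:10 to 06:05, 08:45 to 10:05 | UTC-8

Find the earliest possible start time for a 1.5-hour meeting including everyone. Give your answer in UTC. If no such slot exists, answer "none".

Alice in UTC: 08:50-09:45, 13:50-14:35, 17:30-18:15 (add 8h to convert from UTC-8).
Yara in UTC: 11:35-12:25, 13:00-15:30, 16:15-17:00, 17:40-18:20 (add 8h to convert from UTC-8).
Hiro in UTC: 08:55-09:30, 12:05-13:15, 14:50-18:50 (add 7h to convert from UTC-7).
Nikolai in UTC: 09:10-10:00, 11:35-12:40, 18:00-18:45 (add 7h to convert from UTC-7).
Dana in UTC: 09:50-11:40, 12:10-13:50, 14:15-17:15, 17:55-18:35 (add 8h to convert from UTC-8).
Divya in UTC: 08:55-10:15, 11:15-11:45, 13:10-14:05, 16:45-18:05 (add 8h to convert from UTC-8).
Alice ∩ Yara: 13:50-14:35, 17:40-18:15.
Alice ∩ Yara ∩ Hiro: 17:40-18:15.
Alice ∩ Yara ∩ Hiro ∩ Nikolai: 18:00-18:15.
Alice ∩ Yara ∩ Hiro ∩ Nikolai ∩ Dana: 18:00-18:15.
Alice ∩ Yara ∩ Hiro ∩ Nikolai ∩ Dana ∩ Divya: 18:00-18:05.
No common window is at least 90 minutes long.

none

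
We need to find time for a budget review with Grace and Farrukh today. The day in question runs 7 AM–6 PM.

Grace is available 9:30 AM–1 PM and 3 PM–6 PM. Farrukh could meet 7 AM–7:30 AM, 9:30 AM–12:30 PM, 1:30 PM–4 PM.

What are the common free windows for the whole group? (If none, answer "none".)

09:30-12:30, 15:00-16:00

Grace ∩ Farrukh: 09:30-12:30, 15:00-16:00.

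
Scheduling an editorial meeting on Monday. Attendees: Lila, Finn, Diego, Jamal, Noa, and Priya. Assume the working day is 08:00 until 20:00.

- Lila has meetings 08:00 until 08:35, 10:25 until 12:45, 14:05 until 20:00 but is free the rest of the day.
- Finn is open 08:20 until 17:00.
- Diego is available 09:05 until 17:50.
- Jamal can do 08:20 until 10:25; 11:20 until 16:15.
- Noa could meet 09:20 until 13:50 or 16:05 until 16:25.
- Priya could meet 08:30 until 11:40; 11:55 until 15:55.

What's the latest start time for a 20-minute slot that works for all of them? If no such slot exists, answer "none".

Lila free: 08:35-10:25, 12:45-14:05 (invert busy blocks within the working day).
Finn free: 08:20-17:00.
Diego free: 09:05-17:50.
Jamal free: 08:20-10:25, 11:20-16:15.
Noa free: 09:20-13:50, 16:05-16:25.
Priya free: 08:30-11:40, 11:55-15:55.
Lila ∩ Finn: 08:35-10:25, 12:45-14:05.
Lila ∩ Finn ∩ Diego: 09:05-10:25, 12:45-14:05.
Lila ∩ Finn ∩ Diego ∩ Jamal: 09:05-10:25, 12:45-14:05.
Lila ∩ Finn ∩ Diego ∩ Jamal ∩ Noa: 09:20-10:25, 12:45-13:50.
Lila ∩ Finn ∩ Diego ∩ Jamal ∩ Noa ∩ Priya: 09:20-10:25, 12:45-13:50.
The last common window of at least 20 minutes is 12:45-13:50; a 20-minute meeting can start as late as 13:30 and still end by 13:50.

13:30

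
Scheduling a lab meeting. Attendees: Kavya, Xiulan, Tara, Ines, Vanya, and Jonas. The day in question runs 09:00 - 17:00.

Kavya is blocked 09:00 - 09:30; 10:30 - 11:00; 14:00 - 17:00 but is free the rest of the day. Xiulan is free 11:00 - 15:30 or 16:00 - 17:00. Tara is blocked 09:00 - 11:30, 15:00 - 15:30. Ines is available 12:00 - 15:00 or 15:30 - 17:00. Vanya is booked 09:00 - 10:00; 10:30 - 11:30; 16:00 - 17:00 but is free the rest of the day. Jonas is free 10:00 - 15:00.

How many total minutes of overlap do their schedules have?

120

Kavya free: 09:30-10:30, 11:00-14:00 (invert busy blocks within the working day).
Xiulan free: 11:00-15:30, 16:00-17:00.
Tara free: 11:30-15:00, 15:30-17:00 (invert busy blocks within the working day).
Ines free: 12:00-15:00, 15:30-17:00.
Vanya free: 10:00-10:30, 11:30-16:00 (invert busy blocks within the working day).
Jonas free: 10:00-15:00.
Kavya ∩ Xiulan: 11:00-14:00.
Kavya ∩ Xiulan ∩ Tara: 11:30-14:00.
Kavya ∩ Xiulan ∩ Tara ∩ Ines: 12:00-14:00.
Kavya ∩ Xiulan ∩ Tara ∩ Ines ∩ Vanya: 12:00-14:00.
Kavya ∩ Xiulan ∩ Tara ∩ Ines ∩ Vanya ∩ Jonas: 12:00-14:00.
So the common availability across everyone is 12:00-14:00.
That's a single block of 120 minutes.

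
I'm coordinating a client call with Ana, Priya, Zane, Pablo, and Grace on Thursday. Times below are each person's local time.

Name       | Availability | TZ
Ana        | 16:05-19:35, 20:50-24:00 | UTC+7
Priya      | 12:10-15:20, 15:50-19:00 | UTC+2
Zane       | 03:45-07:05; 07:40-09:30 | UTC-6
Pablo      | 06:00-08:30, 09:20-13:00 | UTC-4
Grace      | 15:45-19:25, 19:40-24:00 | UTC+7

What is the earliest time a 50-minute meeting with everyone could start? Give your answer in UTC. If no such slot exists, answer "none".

10:10

Ana in UTC: 09:05-12:35, 13:50-17:00 (subtract 7h to convert from UTC+7).
Priya in UTC: 10:10-13:20, 13:50-17:00 (subtract 2h to convert from UTC+2).
Zane in UTC: 09:45-13:05, 13:40-15:30 (add 6h to convert from UTC-6).
Pablo in UTC: 10:00-12:30, 13:20-17:00 (add 4h to convert from UTC-4).
Grace in UTC: 08:45-12:25, 12:40-17:00 (subtract 7h to convert from UTC+7).
Ana ∩ Priya: 10:10-12:35, 13:50-17:00.
Ana ∩ Priya ∩ Zane: 10:10-12:35, 13:50-15:30.
Ana ∩ Priya ∩ Zane ∩ Pablo: 10:10-12:30, 13:50-15:30.
Ana ∩ Priya ∩ Zane ∩ Pablo ∩ Grace: 10:10-12:25, 13:50-15:30.
The first common window of at least 50 minutes is 10:10-12:25, so the earliest start is 10:10.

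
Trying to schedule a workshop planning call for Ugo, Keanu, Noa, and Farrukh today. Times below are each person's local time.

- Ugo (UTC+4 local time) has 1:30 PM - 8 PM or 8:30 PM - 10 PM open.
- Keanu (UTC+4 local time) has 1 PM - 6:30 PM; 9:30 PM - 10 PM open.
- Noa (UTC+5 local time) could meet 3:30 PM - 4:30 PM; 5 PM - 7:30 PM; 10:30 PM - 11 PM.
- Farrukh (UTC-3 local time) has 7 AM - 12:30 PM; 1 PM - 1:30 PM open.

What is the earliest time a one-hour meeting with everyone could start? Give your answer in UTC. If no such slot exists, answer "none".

Ugo in UTC: 09:30-16:00, 16:30-18:00 (subtract 4h to convert from UTC+4).
Keanu in UTC: 09:00-14:30, 17:30-18:00 (subtract 4h to convert from UTC+4).
Noa in UTC: 10:30-11:30, 12:00-14:30, 17:30-18:00 (subtract 5h to convert from UTC+5).
Farrukh in UTC: 10:00-15:30, 16:00-16:30 (add 3h to convert from UTC-3).
Ugo ∩ Keanu: 09:30-14:30, 17:30-18:00.
Ugo ∩ Keanu ∩ Noa: 10:30-11:30, 12:00-14:30, 17:30-18:00.
Ugo ∩ Keanu ∩ Noa ∩ Farrukh: 10:30-11:30, 12:00-14:30.
So the common availability across everyone is 10:30-11:30, 12:00-14:30.
The first common window of at least 60 minutes is 10:30-11:30, so the earliest start is 10:30.

10:30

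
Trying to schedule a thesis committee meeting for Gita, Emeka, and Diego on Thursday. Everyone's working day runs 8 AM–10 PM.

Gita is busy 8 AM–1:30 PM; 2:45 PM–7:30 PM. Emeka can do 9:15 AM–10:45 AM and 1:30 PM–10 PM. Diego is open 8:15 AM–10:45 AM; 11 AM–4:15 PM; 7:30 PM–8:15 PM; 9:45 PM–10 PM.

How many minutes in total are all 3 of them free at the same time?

Gita free: 13:30-14:45, 19:30-22:00 (invert busy blocks within the working day).
Emeka free: 09:15-10:45, 13:30-22:00.
Diego free: 08:15-10:45, 11:00-16:15, 19:30-20:15, 21:45-22:00.
Gita ∩ Emeka: 13:30-14:45, 19:30-22:00.
Gita ∩ Emeka ∩ Diego: 13:30-14:45, 19:30-20:15, 21:45-22:00.
Summing the common windows: 75 + 45 + 15 = 135 minutes.

135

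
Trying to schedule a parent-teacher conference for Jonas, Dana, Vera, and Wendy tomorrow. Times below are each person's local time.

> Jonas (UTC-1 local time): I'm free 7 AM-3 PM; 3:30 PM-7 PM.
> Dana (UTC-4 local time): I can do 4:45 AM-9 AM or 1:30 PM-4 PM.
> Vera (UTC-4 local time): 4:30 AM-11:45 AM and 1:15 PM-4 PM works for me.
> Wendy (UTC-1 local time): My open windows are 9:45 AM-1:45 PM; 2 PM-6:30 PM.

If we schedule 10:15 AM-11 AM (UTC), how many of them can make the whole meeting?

Jonas in UTC: 08:00-16:00, 16:30-20:00 (add 1h to convert from UTC-1).
Dana in UTC: 08:45-13:00, 17:30-20:00 (add 4h to convert from UTC-4).
Vera in UTC: 08:30-15:45, 17:15-20:00 (add 4h to convert from UTC-4).
Wendy in UTC: 10:45-14:45, 15:00-19:30 (add 1h to convert from UTC-1).
Jonas, Dana, and Vera can make the full 10:15-11:00 slot — that's 3.

3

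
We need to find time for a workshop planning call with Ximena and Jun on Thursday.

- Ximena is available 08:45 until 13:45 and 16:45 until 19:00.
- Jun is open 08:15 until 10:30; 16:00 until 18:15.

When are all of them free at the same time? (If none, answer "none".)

Ximena ∩ Jun: 08:45-10:30, 16:45-18:15.

08:45-10:30, 16:45-18:15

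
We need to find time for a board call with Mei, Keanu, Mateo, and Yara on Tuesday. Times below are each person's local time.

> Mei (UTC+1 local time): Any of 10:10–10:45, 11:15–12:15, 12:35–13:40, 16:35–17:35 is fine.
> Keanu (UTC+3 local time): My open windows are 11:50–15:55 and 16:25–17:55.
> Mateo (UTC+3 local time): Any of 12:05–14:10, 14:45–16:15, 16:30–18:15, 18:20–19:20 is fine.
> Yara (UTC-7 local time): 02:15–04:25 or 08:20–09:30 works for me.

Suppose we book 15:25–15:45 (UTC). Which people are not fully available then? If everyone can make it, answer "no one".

Mei in UTC: 09:10-09:45, 10:15-11:15, 11:35-12:40, 15:35-16:35 (subtract 1h to convert from UTC+1).
Keanu in UTC: 08:50-12:55, 13:25-14:55 (subtract 3h to convert from UTC+3).
Mateo in UTC: 09:05-11:10, 11:45-13:15, 13:30-15:15, 15:20-16:20 (subtract 3h to convert from UTC+3).
Yara in UTC: 09:15-11:25, 15:20-16:30 (add 7h to convert from UTC-7).
Mei: not fully free for 15:25-15:45. Keanu: not fully free for 15:25-15:45. Mateo: free for 15:25-15:45. Yara: free for 15:25-15:45.

Keanu, Mei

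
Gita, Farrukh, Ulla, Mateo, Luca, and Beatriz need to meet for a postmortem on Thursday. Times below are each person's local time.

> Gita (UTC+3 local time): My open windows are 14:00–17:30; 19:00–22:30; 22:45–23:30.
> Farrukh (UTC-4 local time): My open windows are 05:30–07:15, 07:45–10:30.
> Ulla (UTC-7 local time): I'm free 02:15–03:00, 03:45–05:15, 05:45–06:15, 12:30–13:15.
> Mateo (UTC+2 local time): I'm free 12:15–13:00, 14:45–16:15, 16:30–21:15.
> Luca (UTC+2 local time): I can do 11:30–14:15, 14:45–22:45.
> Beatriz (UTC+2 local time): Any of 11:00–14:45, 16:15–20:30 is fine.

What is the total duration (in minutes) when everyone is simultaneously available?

Gita in UTC: 11:00-14:30, 16:00-19:30, 19:45-20:30 (subtract 3h to convert from UTC+3).
Farrukh in UTC: 09:30-11:15, 11:45-14:30 (add 4h to convert from UTC-4).
Ulla in UTC: 09:15-10:00, 10:45-12:15, 12:45-13:15, 19:30-20:15 (add 7h to convert from UTC-7).
Mateo in UTC: 10:15-11:00, 12:45-14:15, 14:30-19:15 (subtract 2h to convert from UTC+2).
Luca in UTC: 09:30-12:15, 12:45-20:45 (subtract 2h to convert from UTC+2).
Beatriz in UTC: 09:00-12:45, 14:15-18:30 (subtract 2h to convert from UTC+2).
Gita ∩ Farrukh: 11:00-11:15, 11:45-14:30.
Gita ∩ Farrukh ∩ Ulla: 11:00-11:15, 11:45-12:15, 12:45-13:15.
Gita ∩ Farrukh ∩ Ulla ∩ Mateo: 12:45-13:15.
Gita ∩ Farrukh ∩ Ulla ∩ Mateo ∩ Luca: 12:45-13:15.
Gita ∩ Farrukh ∩ Ulla ∩ Mateo ∩ Luca ∩ Beatriz: ∅.
There is no time when everyone is free.
There is no common window, so the total is 0 minutes.

0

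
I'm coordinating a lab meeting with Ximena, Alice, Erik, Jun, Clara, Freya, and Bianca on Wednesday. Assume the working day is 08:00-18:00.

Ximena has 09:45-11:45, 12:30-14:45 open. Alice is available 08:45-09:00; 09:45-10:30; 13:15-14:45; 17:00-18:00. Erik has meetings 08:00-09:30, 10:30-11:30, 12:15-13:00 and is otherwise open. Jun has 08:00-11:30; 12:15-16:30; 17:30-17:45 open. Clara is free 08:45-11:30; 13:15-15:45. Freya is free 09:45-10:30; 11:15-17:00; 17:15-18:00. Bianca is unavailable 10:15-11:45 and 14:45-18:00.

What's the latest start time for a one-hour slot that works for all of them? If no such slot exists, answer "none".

13:45

Ximena free: 09:45-11:45, 12:30-14:45.
Alice free: 08:45-09:00, 09:45-10:30, 13:15-14:45, 17:00-18:00.
Erik free: 09:30-10:30, 11:30-12:15, 13:00-18:00 (invert busy blocks within the working day).
Jun free: 08:00-11:30, 12:15-16:30, 17:30-17:45.
Clara free: 08:45-11:30, 13:15-15:45.
Freya free: 09:45-10:30, 11:15-17:00, 17:15-18:00.
Bianca free: 08:00-10:15, 11:45-14:45 (invert busy blocks within the working day).
Ximena ∩ Alice: 09:45-10:30, 13:15-14:45.
Ximena ∩ Alice ∩ Erik: 09:45-10:30, 13:15-14:45.
Ximena ∩ Alice ∩ Erik ∩ Jun: 09:45-10:30, 13:15-14:45.
Ximena ∩ Alice ∩ Erik ∩ Jun ∩ Clara: 09:45-10:30, 13:15-14:45.
Ximena ∩ Alice ∩ Erik ∩ Jun ∩ Clara ∩ Freya: 09:45-10:30, 13:15-14:45.
Ximena ∩ Alice ∩ Erik ∩ Jun ∩ Clara ∩ Freya ∩ Bianca: 09:45-10:15, 13:15-14:45.
The last common window of at least 60 minutes is 13:15-14:45; a 60-minute meeting can start as late as 13:45 and still end by 14:45.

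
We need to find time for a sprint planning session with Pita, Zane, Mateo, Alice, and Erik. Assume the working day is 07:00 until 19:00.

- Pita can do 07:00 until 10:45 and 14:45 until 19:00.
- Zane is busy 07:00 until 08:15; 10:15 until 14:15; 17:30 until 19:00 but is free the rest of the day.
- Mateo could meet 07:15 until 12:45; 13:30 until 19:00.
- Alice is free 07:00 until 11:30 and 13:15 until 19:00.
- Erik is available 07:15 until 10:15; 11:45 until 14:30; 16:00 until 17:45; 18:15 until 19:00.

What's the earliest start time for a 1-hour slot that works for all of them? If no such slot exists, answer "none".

Pita free: 07:00-10:45, 14:45-19:00.
Zane free: 08:15-10:15, 14:15-17:30 (invert busy blocks within the working day).
Mateo free: 07:15-12:45, 13:30-19:00.
Alice free: 07:00-11:30, 13:15-19:00.
Erik free: 07:15-10:15, 11:45-14:30, 16:00-17:45, 18:15-19:00.
Pita ∩ Zane: 08:15-10:15, 14:45-17:30.
Pita ∩ Zane ∩ Mateo: 08:15-10:15, 14:45-17:30.
Pita ∩ Zane ∩ Mateo ∩ Alice: 08:15-10:15, 14:45-17:30.
Pita ∩ Zane ∩ Mateo ∩ Alice ∩ Erik: 08:15-10:15, 16:00-17:30.
The first common window of at least 60 minutes is 08:15-10:15, so the earliest start is 08:15.

08:15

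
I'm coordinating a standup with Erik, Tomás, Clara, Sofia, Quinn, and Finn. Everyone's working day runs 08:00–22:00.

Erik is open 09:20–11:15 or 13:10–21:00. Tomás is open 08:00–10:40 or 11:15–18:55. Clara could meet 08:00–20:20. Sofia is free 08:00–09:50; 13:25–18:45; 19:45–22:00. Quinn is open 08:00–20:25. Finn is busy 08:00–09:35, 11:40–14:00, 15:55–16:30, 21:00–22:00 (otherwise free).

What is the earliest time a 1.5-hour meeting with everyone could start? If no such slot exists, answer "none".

14:00

Erik free: 09:20-11:15, 13:10-21:00.
Tomás free: 08:00-10:40, 11:15-18:55.
Clara free: 08:00-20:20.
Sofia free: 08:00-09:50, 13:25-18:45, 19:45-22:00.
Quinn free: 08:00-20:25.
Finn free: 09:35-11:40, 14:00-15:55, 16:30-21:00 (invert busy blocks within the working day).
Erik ∩ Tomás: 09:20-10:40, 13:10-18:55.
Erik ∩ Tomás ∩ Clara: 09:20-10:40, 13:10-18:55.
Erik ∩ Tomás ∩ Clara ∩ Sofia: 09:20-09:50, 13:25-18:45.
Erik ∩ Tomás ∩ Clara ∩ Sofia ∩ Quinn: 09:20-09:50, 13:25-18:45.
Erik ∩ Tomás ∩ Clara ∩ Sofia ∩ Quinn ∩ Finn: 09:35-09:50, 14:00-15:55, 16:30-18:45.
The first common window of at least 90 minutes is 14:00-15:55, so the earliest start is 14:00.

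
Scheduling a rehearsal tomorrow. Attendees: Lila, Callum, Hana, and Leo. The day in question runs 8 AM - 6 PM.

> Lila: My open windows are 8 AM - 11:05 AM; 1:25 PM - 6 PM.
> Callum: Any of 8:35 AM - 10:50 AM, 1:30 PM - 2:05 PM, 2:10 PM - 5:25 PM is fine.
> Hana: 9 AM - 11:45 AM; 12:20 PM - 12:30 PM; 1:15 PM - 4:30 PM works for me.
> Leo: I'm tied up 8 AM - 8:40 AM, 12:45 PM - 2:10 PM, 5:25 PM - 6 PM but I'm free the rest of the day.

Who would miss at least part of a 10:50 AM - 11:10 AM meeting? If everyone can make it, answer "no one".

Lila free: 08:00-11:05, 13:25-18:00.
Callum free: 08:35-10:50, 13:30-14:05, 14:10-17:25.
Hana free: 09:00-11:45, 12:20-12:30, 13:15-16:30.
Leo free: 08:40-12:45, 14:10-17:25 (invert busy blocks within the working day).
Lila: not fully free for 10:50-11:10. Callum: not fully free for 10:50-11:10. Hana: free for 10:50-11:10. Leo: free for 10:50-11:10.

Callum, Lila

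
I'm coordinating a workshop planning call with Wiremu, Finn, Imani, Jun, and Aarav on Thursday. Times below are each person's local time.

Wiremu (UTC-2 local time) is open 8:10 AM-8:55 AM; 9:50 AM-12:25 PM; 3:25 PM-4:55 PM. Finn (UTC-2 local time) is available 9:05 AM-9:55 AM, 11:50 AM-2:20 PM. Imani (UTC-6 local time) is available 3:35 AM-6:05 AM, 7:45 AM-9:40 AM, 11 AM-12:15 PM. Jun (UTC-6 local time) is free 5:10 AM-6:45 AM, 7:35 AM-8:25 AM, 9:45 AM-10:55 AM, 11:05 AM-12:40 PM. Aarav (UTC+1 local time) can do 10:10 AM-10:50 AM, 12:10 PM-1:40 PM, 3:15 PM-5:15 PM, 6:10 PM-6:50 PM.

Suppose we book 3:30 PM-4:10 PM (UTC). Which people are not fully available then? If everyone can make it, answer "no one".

Wiremu in UTC: 10:10-10:55, 11:50-14:25, 17:25-18:55 (add 2h to convert from UTC-2).
Finn in UTC: 11:05-11:55, 13:50-16:20 (add 2h to convert from UTC-2).
Imani in UTC: 09:35-12:05, 13:45-15:40, 17:00-18:15 (add 6h to convert from UTC-6).
Jun in UTC: 11:10-12:45, 13:35-14:25, 15:45-16:55, 17:05-18:40 (add 6h to convert from UTC-6).
Aarav in UTC: 09:10-09:50, 11:10-12:40, 14:15-16:15, 17:10-17:50 (subtract 1h to convert from UTC+1).
Wiremu: not fully free for 15:30-16:10. Finn: free for 15:30-16:10. Imani: not fully free for 15:30-16:10. Jun: not fully free for 15:30-16:10. Aarav: free for 15:30-16:10.

Imani, Jun, Wiremu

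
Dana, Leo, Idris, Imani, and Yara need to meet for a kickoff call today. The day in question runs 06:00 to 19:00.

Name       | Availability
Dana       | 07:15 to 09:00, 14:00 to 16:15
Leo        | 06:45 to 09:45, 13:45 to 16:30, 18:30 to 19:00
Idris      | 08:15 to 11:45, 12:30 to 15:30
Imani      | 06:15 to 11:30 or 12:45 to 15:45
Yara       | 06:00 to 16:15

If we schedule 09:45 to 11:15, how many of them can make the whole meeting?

3

Idris, Imani, and Yara can make the full 09:45-11:15 slot — that's 3.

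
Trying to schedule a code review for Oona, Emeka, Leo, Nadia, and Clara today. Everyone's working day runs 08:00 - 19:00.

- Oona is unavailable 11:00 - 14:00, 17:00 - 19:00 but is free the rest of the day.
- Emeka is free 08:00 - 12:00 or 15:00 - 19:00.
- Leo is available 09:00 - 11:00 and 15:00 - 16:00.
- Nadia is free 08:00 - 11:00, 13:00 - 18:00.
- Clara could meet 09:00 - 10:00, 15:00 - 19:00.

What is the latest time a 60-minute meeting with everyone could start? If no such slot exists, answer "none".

15:00

Oona free: 08:00-11:00, 14:00-17:00 (invert busy blocks within the working day).
Emeka free: 08:00-12:00, 15:00-19:00.
Leo free: 09:00-11:00, 15:00-16:00.
Nadia free: 08:00-11:00, 13:00-18:00.
Clara free: 09:00-10:00, 15:00-19:00.
Oona ∩ Emeka: 08:00-11:00, 15:00-17:00.
Oona ∩ Emeka ∩ Leo: 09:00-11:00, 15:00-16:00.
Oona ∩ Emeka ∩ Leo ∩ Nadia: 09:00-11:00, 15:00-16:00.
Oona ∩ Emeka ∩ Leo ∩ Nadia ∩ Clara: 09:00-10:00, 15:00-16:00.
The last common window of at least 60 minutes is 15:00-16:00; a 60-minute meeting can start as late as 15:00 and still end by 16:00.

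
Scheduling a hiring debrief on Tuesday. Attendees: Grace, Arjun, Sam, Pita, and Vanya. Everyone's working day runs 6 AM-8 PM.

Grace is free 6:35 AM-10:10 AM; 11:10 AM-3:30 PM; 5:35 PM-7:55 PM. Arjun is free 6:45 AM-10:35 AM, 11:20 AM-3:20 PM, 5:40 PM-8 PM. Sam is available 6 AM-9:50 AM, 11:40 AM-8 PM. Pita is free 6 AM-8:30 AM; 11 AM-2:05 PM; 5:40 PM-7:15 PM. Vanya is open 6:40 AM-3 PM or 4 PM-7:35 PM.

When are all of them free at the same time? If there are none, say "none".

Grace ∩ Arjun: 06:45-10:10, 11:20-15:20, 17:40-19:55.
Grace ∩ Arjun ∩ Sam: 06:45-09:50, 11:40-15:20, 17:40-19:55.
Grace ∩ Arjun ∩ Sam ∩ Pita: 06:45-08:30, 11:40-14:05, 17:40-19:15.
Grace ∩ Arjun ∩ Sam ∩ Pita ∩ Vanya: 06:45-08:30, 11:40-14:05, 17:40-19:15.

06:45-08:30, 11:40-14:05, 17:40-19:15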